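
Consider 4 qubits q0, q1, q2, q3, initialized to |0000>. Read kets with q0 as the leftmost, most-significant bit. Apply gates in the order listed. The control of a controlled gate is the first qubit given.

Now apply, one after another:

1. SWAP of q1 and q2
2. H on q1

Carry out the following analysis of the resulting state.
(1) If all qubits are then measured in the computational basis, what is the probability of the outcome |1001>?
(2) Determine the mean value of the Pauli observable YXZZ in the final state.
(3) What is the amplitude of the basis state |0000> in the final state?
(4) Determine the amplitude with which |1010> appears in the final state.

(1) A full measurement returns |1001> with probability 0.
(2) The observable YXZZ averages to 0.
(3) The final state's coefficient on |0000> equals sqrt(2)/2.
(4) The final state's coefficient on |1010> equals 0.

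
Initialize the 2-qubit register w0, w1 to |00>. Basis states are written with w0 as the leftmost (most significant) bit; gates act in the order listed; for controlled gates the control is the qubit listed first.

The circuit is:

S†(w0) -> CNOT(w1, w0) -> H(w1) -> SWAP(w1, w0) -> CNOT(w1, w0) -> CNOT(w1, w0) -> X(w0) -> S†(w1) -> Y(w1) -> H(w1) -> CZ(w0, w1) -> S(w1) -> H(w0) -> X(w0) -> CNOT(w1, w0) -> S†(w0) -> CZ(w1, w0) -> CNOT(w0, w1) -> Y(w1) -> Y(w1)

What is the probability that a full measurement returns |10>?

Outcome |10> occurs with probability 1/2.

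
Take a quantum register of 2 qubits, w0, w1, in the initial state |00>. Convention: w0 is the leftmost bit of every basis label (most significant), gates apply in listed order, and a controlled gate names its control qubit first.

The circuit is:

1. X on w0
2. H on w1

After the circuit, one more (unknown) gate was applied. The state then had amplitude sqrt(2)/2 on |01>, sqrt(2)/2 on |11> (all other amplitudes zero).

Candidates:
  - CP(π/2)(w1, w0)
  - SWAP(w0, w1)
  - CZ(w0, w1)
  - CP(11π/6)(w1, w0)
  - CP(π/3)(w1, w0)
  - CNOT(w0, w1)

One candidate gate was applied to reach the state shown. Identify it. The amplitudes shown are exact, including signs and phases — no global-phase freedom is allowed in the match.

The unique candidate consistent with the amplitudes is SWAP(w0, w1).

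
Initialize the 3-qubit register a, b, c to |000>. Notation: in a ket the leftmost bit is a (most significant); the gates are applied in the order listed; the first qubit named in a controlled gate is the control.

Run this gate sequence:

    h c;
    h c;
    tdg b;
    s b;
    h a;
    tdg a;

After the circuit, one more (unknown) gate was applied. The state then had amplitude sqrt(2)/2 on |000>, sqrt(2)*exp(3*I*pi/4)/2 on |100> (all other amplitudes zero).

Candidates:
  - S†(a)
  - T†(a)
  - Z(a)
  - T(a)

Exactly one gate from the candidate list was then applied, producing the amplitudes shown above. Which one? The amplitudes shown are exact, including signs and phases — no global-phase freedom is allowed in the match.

The applied gate was Z(a). Key observation: steps 1-2 multiply out to the identity, so the circuit reduces to the remaining gates.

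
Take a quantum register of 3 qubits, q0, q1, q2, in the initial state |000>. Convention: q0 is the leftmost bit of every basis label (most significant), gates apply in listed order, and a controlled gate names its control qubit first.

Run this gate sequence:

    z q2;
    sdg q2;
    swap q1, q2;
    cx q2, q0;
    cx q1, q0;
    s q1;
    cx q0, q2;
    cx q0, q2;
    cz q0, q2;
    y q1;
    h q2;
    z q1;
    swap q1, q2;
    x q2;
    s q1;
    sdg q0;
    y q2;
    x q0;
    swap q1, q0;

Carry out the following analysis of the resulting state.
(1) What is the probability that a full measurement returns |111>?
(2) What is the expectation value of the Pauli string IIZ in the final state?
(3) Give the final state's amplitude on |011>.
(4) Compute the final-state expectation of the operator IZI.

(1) A full measurement returns |111> with probability 1/2.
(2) The observable IIZ averages to -1.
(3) The final state's coefficient on |011> equals sqrt(2)/2.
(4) In the final state, IZI has expectation -1.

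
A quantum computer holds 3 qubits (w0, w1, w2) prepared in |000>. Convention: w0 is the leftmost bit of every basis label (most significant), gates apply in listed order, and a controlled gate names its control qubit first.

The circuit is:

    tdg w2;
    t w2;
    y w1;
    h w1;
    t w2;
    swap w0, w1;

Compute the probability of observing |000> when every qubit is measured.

Outcome |000> occurs with probability 1/2.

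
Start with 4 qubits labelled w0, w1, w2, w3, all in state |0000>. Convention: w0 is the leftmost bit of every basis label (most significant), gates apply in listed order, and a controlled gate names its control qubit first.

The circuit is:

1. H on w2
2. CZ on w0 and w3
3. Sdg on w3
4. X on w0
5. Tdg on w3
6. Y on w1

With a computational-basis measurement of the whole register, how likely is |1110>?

The probability of measuring |1110> is 1/2.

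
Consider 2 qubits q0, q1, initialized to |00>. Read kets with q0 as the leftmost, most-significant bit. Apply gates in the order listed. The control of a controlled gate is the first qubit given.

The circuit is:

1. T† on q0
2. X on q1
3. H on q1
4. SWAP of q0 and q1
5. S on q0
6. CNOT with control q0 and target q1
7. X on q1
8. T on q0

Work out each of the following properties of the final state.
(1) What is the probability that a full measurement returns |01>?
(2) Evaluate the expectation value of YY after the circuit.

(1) A full measurement returns |01> with probability 1/2.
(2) The observable YY averages to sqrt(2)/2.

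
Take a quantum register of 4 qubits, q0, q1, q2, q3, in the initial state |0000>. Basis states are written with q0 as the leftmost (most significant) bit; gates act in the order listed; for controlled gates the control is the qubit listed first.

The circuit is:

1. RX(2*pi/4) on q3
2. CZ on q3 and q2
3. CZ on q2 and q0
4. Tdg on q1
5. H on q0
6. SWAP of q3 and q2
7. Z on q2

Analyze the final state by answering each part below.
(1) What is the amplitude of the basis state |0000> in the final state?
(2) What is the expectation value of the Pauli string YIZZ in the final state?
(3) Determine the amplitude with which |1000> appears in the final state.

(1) |0000> carries amplitude 1/2 in the final state.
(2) The observable YIZZ averages to 0.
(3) The amplitude on |1000> is 1/2.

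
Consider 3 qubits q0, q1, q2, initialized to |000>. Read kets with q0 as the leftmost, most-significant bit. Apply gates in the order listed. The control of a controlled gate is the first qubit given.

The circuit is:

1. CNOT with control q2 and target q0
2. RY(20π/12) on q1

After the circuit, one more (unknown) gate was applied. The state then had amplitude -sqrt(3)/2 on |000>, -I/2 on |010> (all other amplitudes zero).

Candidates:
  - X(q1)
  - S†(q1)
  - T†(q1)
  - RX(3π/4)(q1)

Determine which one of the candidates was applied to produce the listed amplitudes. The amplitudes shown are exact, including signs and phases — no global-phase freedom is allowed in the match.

It was S†(q1) that produced the state shown.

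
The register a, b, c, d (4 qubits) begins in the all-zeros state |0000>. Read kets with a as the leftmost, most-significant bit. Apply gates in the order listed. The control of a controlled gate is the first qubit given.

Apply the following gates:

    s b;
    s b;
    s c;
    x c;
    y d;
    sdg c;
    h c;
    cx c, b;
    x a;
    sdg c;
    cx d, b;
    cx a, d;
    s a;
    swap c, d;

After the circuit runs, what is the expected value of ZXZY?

In the final state, ZXZY has expectation -1.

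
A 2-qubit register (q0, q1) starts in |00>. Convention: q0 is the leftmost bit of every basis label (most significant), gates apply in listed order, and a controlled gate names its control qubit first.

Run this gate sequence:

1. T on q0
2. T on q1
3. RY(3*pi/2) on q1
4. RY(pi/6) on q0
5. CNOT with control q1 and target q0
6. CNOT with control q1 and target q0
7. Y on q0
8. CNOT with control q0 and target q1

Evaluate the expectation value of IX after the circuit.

In the final state, IX has expectation -1. Key observation: the block from step 5 through step 6 cancels to the identity and can be dropped.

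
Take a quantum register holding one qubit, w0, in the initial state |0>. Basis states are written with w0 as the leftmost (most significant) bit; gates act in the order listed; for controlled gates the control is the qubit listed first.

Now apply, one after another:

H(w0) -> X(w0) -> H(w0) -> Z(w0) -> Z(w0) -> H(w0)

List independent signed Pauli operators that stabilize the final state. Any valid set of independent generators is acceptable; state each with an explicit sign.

One valid set of independent stabilizer generators is +X (any independent generating set of the same group is equally correct). Key observation: gates 1-4 undo each other exactly, leaving only the rest of the circuit to track.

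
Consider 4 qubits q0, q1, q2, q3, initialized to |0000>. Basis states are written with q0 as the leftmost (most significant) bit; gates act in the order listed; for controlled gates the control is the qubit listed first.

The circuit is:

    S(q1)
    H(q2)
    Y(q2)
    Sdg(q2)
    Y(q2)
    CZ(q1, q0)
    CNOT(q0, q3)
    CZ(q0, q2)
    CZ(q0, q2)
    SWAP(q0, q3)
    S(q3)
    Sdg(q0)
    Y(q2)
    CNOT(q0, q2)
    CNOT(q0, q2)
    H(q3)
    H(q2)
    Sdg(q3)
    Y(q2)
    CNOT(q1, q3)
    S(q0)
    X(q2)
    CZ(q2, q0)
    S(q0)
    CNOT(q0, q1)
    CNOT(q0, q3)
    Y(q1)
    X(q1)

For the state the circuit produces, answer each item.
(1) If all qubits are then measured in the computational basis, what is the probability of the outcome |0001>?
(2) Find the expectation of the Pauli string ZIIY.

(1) Outcome |0001> occurs with probability 1/4. Key observation: steps 14-15 multiply out to the identity, so the circuit reduces to the remaining gates.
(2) The expectation value of ZIIY is -1.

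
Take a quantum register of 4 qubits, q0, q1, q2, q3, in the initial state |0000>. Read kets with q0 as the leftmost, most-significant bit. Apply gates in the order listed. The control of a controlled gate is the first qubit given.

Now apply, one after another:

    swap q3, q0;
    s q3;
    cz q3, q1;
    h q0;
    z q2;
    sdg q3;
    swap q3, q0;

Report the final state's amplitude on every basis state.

The resulting statevector has amplitude sqrt(2)/2 on |0000>, sqrt(2)/2 on |0001>, and 0 on every other basis state.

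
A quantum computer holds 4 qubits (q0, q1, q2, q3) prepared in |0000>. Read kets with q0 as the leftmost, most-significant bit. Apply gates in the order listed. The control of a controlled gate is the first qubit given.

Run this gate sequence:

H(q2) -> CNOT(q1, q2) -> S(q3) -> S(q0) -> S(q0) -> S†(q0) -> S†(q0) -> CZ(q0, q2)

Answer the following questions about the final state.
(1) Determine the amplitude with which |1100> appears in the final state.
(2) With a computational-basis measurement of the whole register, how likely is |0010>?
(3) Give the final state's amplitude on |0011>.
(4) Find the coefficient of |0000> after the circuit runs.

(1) The final state's coefficient on |1100> equals 0. Key observation: gates 4-7 undo each other exactly, leaving only the rest of the circuit to track.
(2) The probability of measuring |0010> is 1/2.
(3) The amplitude on |0011> is 0.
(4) The final state's coefficient on |0000> equals sqrt(2)/2.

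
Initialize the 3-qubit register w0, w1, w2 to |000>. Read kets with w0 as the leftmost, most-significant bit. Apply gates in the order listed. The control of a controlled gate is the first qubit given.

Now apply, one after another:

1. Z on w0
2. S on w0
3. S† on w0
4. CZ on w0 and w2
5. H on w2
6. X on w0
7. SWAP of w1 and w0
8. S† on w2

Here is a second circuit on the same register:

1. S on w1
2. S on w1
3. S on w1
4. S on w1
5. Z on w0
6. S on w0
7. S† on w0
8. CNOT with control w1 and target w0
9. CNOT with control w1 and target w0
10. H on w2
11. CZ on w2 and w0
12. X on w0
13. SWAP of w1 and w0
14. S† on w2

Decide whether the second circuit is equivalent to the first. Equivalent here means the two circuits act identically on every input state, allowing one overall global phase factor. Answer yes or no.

No: there is an input state on which the two circuits produce genuinely different outputs (not merely differing by a phase).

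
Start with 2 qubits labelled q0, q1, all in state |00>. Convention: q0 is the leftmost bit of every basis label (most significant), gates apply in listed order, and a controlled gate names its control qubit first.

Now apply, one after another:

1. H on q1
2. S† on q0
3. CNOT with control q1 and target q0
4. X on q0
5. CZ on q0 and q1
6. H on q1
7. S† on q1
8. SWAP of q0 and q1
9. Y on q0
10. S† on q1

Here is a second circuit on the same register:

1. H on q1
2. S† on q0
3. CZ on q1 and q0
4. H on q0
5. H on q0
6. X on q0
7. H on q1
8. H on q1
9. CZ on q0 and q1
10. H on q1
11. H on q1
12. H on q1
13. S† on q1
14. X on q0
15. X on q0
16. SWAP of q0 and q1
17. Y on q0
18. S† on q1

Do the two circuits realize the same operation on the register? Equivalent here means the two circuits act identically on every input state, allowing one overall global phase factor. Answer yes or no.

No, they are not equivalent — no single phase factor reconciles the two unitaries.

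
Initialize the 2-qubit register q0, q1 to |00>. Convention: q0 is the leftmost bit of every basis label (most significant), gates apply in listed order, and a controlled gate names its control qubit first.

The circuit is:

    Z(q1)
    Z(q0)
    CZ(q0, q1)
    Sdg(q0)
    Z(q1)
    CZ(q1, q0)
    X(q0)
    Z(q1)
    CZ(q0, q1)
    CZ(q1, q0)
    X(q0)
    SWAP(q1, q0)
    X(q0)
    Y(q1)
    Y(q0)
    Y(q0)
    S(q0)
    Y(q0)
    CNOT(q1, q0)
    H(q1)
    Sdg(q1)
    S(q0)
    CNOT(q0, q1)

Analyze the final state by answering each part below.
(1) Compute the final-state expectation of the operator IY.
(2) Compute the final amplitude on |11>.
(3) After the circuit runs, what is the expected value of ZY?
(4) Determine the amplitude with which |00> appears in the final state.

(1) In the final state, IY has expectation -1.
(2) The amplitude on |11> is -sqrt(2)/2.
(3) The observable ZY averages to 1.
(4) The final state's coefficient on |00> equals 0.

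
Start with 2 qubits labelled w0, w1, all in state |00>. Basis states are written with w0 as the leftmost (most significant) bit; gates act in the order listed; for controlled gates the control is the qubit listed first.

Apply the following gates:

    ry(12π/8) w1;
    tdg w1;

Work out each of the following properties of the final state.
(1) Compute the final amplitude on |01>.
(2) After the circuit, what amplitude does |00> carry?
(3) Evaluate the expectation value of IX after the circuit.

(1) The final state's coefficient on |01> equals -sqrt(2)*exp(3*I*pi/4)/2.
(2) The amplitude on |00> is -sqrt(2)/2.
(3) The observable IX averages to -sqrt(2)/2.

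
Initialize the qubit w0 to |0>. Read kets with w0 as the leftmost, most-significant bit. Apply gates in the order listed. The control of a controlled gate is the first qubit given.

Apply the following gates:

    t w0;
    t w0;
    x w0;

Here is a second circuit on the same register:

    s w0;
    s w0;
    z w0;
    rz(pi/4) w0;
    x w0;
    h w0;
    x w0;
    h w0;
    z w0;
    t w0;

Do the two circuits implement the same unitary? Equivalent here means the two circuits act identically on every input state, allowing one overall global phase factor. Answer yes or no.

No — the two circuits implement different unitaries, even allowing a global phase.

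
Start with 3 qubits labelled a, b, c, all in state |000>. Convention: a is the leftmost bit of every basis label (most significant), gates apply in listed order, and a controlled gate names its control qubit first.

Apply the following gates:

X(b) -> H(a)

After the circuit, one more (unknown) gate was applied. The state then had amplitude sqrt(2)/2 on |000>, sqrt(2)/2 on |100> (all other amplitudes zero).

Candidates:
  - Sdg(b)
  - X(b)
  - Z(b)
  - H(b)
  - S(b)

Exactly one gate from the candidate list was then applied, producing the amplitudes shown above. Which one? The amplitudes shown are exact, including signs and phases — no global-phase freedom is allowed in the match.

The applied gate was X(b).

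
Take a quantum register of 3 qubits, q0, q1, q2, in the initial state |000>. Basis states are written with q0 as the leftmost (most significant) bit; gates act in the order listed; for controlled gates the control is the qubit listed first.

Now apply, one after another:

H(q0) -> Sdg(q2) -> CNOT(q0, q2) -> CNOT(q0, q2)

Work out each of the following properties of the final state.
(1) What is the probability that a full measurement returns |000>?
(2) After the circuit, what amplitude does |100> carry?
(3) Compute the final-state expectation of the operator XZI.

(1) The probability of measuring |000> is 1/2. Key observation: the block from step 3 through step 4 cancels to the identity and can be dropped.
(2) |100> carries amplitude sqrt(2)/2 in the final state.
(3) The expectation value of XZI is 1.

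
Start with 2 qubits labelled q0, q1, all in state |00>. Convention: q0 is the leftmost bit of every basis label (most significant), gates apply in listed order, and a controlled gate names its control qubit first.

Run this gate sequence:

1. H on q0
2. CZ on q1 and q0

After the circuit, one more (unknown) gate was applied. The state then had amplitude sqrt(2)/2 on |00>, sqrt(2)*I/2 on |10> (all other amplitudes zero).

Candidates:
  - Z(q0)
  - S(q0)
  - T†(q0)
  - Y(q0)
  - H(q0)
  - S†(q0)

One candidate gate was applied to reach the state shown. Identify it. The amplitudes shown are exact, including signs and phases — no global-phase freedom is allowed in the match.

The applied gate was S(q0).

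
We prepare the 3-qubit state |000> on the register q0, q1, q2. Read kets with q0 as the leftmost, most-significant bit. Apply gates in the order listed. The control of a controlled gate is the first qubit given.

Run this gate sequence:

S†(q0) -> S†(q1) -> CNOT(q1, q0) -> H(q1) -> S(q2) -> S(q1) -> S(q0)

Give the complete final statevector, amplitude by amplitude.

After the circuit, the state carries amplitude sqrt(2)/2 on |000>, sqrt(2)*I/2 on |010>, and 0 on every other basis state.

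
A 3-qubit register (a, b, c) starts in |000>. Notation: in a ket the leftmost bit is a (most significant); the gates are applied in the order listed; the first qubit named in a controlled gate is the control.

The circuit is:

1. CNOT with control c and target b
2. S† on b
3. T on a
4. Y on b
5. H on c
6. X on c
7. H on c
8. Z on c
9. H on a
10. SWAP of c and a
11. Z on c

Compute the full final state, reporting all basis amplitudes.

After the circuit, the state carries amplitude sqrt(2)*I/2 on |010>, -sqrt(2)*I/2 on |011>, and 0 on every other basis state. Key observation: steps 5-8 multiply out to the identity, so the circuit reduces to the remaining gates.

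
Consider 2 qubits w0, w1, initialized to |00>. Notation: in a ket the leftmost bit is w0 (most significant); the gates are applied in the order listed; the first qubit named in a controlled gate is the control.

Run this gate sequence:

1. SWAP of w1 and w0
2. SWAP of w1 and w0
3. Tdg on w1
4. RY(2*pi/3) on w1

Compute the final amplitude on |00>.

|00> carries amplitude 1/2 in the final state. Key observation: the block from step 1 through step 2 cancels to the identity and can be dropped.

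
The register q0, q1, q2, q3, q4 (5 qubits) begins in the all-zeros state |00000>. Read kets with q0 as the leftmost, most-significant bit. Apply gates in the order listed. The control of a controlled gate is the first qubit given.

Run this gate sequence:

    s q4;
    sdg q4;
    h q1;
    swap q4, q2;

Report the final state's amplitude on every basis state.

The resulting statevector has amplitude sqrt(2)/2 on |00000>, sqrt(2)/2 on |01000>, and 0 on every other basis state.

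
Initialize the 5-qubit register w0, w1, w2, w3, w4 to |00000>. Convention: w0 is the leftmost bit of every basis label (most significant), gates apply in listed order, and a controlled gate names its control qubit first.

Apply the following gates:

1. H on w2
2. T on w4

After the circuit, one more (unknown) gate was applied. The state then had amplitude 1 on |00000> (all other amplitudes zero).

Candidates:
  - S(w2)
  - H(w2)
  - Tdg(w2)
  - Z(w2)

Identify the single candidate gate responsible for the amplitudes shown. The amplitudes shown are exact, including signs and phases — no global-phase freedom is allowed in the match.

It was H(w2) that produced the state shown.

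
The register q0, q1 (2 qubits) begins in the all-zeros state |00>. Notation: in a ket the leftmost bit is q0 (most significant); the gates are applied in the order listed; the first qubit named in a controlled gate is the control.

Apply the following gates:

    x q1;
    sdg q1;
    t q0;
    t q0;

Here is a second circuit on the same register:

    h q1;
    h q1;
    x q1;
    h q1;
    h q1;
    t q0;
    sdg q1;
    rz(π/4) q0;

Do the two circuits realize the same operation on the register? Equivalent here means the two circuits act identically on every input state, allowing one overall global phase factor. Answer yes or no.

Yes: on every input state the two circuits agree up to one overall phase factor.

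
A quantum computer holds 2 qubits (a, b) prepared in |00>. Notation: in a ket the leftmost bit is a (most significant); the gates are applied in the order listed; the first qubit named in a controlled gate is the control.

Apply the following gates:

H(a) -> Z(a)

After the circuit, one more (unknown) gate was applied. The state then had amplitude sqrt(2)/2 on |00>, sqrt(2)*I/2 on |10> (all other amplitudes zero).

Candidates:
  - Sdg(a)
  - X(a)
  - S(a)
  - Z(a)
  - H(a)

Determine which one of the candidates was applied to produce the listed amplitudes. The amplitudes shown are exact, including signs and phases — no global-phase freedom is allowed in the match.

The applied gate was Sdg(a).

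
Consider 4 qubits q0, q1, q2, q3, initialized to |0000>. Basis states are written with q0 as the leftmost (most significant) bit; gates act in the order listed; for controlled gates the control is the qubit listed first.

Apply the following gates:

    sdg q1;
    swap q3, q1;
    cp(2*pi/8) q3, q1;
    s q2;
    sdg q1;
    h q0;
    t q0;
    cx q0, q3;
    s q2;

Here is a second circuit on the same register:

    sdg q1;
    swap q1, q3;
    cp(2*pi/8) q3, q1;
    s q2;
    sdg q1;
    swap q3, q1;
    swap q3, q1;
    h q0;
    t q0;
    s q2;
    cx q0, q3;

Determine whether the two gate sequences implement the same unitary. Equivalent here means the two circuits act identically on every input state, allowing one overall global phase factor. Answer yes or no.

Yes: on every input state the two circuits agree up to one overall phase factor.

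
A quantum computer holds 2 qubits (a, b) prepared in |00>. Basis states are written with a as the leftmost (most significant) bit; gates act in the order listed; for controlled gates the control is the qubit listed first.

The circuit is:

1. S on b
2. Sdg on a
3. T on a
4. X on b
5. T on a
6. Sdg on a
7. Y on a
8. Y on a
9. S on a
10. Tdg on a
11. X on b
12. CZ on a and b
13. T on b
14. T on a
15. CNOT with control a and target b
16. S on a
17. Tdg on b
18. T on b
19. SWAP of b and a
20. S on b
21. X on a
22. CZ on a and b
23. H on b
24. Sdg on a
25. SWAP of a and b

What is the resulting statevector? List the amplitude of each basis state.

The final amplitudes are 0 on |00>, -sqrt(2)*I/2 on |01>, 0 on |10>, -sqrt(2)*I/2 on |11>. Key observation: gates 4-11 undo each other exactly, leaving only the rest of the circuit to track.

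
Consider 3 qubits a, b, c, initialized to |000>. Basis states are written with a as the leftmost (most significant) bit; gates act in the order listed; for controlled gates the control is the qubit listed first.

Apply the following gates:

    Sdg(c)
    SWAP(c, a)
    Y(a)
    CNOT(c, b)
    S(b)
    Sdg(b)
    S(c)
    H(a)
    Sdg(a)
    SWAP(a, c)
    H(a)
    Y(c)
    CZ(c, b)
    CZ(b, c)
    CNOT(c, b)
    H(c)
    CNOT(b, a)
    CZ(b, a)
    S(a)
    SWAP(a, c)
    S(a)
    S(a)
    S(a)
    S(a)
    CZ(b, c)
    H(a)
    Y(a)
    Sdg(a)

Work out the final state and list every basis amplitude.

The final amplitudes are 0 on |000>, 0 on |001>, I/2 on |010>, -1/2 on |011>, I/2 on |100>, -1/2 on |101>, 0 on |110>, 0 on |111>. Key observation: the block from step 21 through step 24 cancels to the identity and can be dropped.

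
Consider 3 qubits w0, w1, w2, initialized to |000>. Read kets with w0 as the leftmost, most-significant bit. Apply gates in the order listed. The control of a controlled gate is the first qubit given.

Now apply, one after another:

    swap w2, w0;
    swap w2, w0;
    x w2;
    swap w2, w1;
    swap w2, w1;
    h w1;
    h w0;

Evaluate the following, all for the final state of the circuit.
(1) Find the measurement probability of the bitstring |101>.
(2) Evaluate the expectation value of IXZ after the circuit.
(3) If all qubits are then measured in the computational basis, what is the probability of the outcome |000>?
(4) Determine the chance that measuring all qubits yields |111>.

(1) A full measurement returns |101> with probability 1/4.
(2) The expectation value of IXZ is -1.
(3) Outcome |000> occurs with probability 0.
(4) The probability of measuring |111> is 1/4.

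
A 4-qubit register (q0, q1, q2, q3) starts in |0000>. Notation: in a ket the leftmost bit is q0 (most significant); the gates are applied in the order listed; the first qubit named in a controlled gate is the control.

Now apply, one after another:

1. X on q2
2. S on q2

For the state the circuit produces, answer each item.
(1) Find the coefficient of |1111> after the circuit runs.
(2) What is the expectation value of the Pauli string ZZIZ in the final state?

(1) |1111> carries amplitude 0 in the final state.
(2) The observable ZZIZ averages to 1.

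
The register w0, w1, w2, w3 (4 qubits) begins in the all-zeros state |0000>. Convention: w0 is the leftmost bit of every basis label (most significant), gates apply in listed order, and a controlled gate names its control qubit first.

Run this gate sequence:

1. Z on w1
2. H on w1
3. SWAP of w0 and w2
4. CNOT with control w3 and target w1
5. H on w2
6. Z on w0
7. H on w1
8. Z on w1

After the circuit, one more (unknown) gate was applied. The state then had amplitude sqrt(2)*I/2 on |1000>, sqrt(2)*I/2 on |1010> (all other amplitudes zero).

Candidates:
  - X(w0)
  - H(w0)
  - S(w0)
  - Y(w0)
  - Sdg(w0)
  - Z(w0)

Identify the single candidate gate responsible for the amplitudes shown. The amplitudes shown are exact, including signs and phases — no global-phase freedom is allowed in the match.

The unique candidate consistent with the amplitudes is Y(w0).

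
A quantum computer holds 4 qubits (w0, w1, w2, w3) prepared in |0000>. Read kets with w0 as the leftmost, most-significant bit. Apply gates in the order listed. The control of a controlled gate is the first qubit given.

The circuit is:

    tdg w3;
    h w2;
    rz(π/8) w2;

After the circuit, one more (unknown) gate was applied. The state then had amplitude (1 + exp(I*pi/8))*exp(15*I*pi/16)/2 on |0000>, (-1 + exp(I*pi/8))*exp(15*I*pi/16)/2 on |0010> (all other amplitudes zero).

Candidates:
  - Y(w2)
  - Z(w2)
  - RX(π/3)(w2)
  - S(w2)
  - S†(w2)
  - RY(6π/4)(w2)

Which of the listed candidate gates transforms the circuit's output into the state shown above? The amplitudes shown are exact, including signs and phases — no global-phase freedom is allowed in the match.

The applied gate was RY(6π/4)(w2).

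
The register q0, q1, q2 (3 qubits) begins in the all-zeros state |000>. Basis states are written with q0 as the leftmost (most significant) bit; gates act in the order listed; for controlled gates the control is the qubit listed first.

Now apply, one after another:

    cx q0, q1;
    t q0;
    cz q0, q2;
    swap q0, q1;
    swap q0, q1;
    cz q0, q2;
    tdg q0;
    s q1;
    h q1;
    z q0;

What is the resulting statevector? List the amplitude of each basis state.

The final amplitudes are sqrt(2)/2 on |000>, sqrt(2)/2 on |010>, and 0 on every other basis state. Key observation: steps 2-7 multiply out to the identity, so the circuit reduces to the remaining gates.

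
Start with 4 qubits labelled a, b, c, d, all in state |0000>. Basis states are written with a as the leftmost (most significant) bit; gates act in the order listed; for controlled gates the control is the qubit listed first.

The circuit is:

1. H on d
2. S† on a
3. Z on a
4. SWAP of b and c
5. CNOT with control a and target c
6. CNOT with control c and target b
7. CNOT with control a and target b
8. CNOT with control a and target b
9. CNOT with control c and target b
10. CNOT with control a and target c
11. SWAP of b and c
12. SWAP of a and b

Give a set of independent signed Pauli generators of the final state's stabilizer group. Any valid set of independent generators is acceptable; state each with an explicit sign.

One valid set of independent stabilizer generators is +IIIX, +ZIII, +IZII, +IIZI (any independent generating set of the same group is equally correct). Key observation: gates 4-11 undo each other exactly, leaving only the rest of the circuit to track.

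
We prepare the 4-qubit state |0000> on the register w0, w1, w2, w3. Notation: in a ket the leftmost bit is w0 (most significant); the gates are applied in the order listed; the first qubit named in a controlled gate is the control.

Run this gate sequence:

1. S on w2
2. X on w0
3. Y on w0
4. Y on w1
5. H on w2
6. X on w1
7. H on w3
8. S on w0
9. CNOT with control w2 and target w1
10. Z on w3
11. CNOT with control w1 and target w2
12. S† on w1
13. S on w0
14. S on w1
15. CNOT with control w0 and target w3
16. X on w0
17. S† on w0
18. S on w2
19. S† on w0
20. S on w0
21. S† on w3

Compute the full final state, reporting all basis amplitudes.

The resulting statevector has amplitude -I/2 on |1000>, 1/2 on |1001>, -I/2 on |1100>, 1/2 on |1101>, and 0 on every other basis state.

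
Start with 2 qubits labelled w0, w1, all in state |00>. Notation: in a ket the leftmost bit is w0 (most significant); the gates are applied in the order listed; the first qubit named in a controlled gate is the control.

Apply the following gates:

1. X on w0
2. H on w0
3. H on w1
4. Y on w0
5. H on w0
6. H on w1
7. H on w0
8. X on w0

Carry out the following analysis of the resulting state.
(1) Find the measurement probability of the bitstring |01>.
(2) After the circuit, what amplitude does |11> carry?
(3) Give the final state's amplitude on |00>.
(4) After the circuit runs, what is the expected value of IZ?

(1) The probability of measuring |01> is 0.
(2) The amplitude on |11> is 0.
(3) The amplitude on |00> is sqrt(2)*I/2.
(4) In the final state, IZ has expectation 1.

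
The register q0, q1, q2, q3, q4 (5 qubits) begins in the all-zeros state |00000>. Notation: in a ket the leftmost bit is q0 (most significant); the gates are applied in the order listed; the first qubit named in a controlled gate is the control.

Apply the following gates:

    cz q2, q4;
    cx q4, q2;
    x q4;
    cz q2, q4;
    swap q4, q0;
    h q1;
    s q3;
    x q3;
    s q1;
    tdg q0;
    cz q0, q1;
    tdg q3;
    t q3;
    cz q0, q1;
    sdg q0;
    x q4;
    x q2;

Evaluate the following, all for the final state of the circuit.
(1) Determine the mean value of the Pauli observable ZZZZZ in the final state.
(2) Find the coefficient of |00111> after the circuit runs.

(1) In the final state, ZZZZZ has expectation 0.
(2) |00111> carries amplitude 0 in the final state.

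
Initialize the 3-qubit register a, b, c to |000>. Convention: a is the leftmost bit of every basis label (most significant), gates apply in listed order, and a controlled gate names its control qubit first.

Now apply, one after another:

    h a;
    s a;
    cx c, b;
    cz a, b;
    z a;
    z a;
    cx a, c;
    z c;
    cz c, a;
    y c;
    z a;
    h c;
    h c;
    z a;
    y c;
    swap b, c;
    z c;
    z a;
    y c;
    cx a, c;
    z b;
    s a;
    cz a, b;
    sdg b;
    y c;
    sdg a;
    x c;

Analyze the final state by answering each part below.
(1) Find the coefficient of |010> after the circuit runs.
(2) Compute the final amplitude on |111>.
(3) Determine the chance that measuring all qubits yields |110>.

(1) |010> carries amplitude 0 in the final state.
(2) The final state's coefficient on |111> equals 0.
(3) Outcome |110> occurs with probability 1/2.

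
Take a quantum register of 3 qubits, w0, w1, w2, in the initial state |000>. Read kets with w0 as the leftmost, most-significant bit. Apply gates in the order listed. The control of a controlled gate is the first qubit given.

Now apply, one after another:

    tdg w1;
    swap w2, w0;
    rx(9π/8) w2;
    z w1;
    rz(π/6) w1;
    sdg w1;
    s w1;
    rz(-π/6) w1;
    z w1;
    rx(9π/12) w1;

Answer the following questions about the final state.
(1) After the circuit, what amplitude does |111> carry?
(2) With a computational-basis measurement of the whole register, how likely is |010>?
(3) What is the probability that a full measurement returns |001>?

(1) |111> carries amplitude 0 in the final state. Key observation: the block from step 4 through step 9 cancels to the identity and can be dropped.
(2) Outcome |010> occurs with probability (2 - sqrt(sqrt(2) + 2))*(sqrt(2) + 2)/16.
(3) The probability of measuring |001> is (2 - sqrt(2))*(sqrt(sqrt(2) + 2) + 2)/16.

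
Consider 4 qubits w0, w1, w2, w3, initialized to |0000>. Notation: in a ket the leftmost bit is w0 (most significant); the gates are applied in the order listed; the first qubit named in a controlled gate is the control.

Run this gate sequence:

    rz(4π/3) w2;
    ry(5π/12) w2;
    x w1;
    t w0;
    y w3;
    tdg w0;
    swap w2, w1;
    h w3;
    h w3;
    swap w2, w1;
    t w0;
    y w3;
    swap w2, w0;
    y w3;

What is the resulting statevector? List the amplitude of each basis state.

The final amplitudes are (-sqrt(sqrt(2) + 2)/4 - sqrt(6 - 3*sqrt(2))/4)*exp(5*I*pi/6) on |0101>, (-sqrt(3*sqrt(2) + 6)/4 + sqrt(2 - sqrt(2))/4)*exp(5*I*pi/6) on |1101>, and 0 on every other basis state. Key observation: steps 5-12 multiply out to the identity, so the circuit reduces to the remaining gates.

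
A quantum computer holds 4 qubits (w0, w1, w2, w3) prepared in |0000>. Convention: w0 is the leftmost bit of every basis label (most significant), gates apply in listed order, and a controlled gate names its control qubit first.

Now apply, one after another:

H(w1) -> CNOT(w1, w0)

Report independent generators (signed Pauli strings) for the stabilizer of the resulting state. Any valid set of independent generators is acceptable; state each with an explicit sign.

The final state is stabilized by the group generated by +XXII, +ZZII, +IIZI, +IIIZ; other independent generating sets are equally valid.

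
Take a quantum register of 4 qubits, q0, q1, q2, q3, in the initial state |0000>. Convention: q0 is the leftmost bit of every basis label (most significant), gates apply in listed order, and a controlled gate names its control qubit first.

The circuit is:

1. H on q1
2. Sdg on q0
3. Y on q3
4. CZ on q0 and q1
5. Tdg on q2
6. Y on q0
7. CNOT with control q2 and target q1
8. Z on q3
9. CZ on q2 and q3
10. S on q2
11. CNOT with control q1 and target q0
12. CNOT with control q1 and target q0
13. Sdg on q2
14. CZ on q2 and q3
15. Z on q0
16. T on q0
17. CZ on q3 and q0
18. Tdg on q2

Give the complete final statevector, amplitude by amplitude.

The resulting statevector has amplitude sqrt(2)*exp(I*pi/4)/2 on |1001>, sqrt(2)*exp(I*pi/4)/2 on |1101>, and 0 on every other basis state. Key observation: steps 9-14 multiply out to the identity, so the circuit reduces to the remaining gates.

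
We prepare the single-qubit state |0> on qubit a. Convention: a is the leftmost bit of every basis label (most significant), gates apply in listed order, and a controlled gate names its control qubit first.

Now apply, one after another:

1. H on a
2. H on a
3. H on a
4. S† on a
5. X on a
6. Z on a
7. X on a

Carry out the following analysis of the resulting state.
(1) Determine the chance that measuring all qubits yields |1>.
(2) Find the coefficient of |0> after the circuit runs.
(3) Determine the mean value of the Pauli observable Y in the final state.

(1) The probability of measuring |1> is 1/2.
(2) The final state's coefficient on |0> equals -sqrt(2)/2.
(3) The expectation value of Y is 1.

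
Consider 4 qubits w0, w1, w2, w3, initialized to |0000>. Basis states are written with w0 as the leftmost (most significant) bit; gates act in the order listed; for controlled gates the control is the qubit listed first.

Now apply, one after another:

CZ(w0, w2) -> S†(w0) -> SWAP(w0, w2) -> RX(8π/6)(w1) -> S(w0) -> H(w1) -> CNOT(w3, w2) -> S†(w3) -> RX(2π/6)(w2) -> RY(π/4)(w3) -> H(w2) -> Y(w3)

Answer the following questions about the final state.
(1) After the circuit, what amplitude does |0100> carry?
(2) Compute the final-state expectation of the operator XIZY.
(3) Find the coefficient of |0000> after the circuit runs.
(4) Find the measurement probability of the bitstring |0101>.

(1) The final state's coefficient on |0100> equals sqrt(2 - sqrt(2))/4.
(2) The expectation value of XIZY is 0.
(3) |0000> carries amplitude (-1 + sqrt(3)*I)*sqrt(2 - sqrt(2))/8 in the final state.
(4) Outcome |0101> occurs with probability sqrt(2)/16 + 1/8.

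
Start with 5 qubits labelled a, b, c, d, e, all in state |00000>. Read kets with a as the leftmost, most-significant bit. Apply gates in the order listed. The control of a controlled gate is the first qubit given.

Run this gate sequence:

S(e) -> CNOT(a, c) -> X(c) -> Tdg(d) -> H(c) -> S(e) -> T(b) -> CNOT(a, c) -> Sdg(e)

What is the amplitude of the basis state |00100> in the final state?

|00100> carries amplitude -sqrt(2)/2 in the final state.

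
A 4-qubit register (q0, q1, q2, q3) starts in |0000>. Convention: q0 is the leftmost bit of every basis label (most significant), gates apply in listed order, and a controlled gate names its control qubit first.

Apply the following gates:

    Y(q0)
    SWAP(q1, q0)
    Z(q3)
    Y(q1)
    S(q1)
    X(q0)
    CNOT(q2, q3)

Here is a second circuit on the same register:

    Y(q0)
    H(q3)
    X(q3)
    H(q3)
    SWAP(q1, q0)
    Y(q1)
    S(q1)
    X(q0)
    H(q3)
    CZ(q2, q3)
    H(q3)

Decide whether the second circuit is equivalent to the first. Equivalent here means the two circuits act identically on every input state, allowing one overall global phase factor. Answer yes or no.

Yes: on every input state the two circuits agree up to one overall phase factor.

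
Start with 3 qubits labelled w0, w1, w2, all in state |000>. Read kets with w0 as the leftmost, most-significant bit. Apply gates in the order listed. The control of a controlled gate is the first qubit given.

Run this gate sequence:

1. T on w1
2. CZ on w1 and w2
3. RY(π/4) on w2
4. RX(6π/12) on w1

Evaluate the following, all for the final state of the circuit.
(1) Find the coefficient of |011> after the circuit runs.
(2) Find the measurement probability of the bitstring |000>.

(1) |011> carries amplitude -I*sqrt(4 - 2*sqrt(2))/4 in the final state.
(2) Outcome |000> occurs with probability sqrt(2)/8 + 1/4.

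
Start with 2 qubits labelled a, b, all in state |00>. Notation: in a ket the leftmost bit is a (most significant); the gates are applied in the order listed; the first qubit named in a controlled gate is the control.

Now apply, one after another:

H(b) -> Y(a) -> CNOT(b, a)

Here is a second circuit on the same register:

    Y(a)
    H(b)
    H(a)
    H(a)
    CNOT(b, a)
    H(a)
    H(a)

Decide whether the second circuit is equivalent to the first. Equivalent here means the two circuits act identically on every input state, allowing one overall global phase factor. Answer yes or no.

Yes — the two circuits implement the same unitary up to a global phase.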